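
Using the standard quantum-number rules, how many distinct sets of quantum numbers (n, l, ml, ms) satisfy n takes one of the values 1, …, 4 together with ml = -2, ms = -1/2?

3

Per-shell orbital counts meeting the constraint:
n=3 → 1; n=4 → 2.
Orbitals: 1 + 2 = 3. With ms fixed to -1/2 there is one state per orbital, so 3 states.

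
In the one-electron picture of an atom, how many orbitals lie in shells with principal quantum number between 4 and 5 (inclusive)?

Shell n has n² orbitals: 4²=16 + 5²=25 = 41 orbitals.

41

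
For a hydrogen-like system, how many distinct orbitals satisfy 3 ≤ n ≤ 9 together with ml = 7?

For each n in the range, tally the orbitals obeying ml = 7:
n=8 → 1; n=9 → 2.
Total orbitals: 1 + 2 = 3.

3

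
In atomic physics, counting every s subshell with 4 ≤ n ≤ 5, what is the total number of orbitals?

2

An s subshell (l = 0) exists for every n ≥ 1, so shells n = 4, 5 each contribute one — 2 subshells.
Since each s subshell has 2·0+1 = 1 orbital, the total is 2 × 1 = 2.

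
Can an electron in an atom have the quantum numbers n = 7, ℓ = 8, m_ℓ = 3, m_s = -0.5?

Not allowed

The orbital quantum number must satisfy 0 ≤ ℓ ≤ n−1. With n = 7 the allowed ℓ values are 0, 1, 2, 3, 4, 5, 6, so ℓ = 8 is out of range.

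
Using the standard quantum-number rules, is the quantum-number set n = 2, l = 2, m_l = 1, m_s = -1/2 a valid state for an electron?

Invalid

The orbital quantum number must satisfy 0 ≤ l ≤ n−1. With n = 2 the allowed l values are 0, 1, so l = 2 is out of range.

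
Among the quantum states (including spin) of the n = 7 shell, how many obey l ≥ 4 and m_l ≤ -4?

12

With n = 7 the allowed l are 0, 1, …, 6.
The (l, m_l) pairs meeting l ≥ 4 and m_l ≤ -4 give: l=4 → 1; l=5 → 2; l=6 → 3.
Orbitals: 1 + 2 + 3 = 6. Each orbital carries two spin states, so 6 × 2 = 12 states.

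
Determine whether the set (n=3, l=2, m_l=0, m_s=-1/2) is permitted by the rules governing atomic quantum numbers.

n = 3 is a positive integer. l = 2 satisfies 0 ≤ l ≤ n−1 = 2. m_l = 0 lies in the range −l … +l (here −2 … 2). m_s = -1/2 is one of ±1/2.
All four constraints are satisfied.

Valid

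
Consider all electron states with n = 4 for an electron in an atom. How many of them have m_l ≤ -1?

12

With n = 4 the allowed l are 0, 1, …, 3.
Contributions: l=1 → 1; l=2 → 2; l=3 → 3.
Orbitals: 1 + 2 + 3 = 6. Each orbital carries two spin states, so 6 × 2 = 12 states.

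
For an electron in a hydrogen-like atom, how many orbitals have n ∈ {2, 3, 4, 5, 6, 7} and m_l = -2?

15

Go shell by shell, enumerating (l, m_l) with m_l = -2:
n=3 → 1; n=4 → 2; n=5 → 3; n=6 → 4; n=7 → 5.
Total orbitals: 1 + 2 + 3 + 4 + 5 = 15.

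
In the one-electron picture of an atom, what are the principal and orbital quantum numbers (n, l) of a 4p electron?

The leading integer gives n = 4; the letter 'p' means l = 1.

n = 4, l = 1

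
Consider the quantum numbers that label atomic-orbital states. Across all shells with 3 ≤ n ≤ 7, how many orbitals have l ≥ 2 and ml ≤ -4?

Treat each shell separately and count matching orbitals:
n=5 → 1; n=6 → 3; n=7 → 6.
Total orbitals: 1 + 3 + 6 = 10.

10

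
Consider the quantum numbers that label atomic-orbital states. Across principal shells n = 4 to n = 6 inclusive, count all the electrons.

154

Shell n has n² orbitals: 4²=16 + 5²=25 + 6²=36 = 77 orbitals.
Two spin states per orbital: 2 × 77 = 154 electrons.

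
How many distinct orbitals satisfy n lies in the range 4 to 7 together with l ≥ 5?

35

Go shell by shell, enumerating (l, ml) with l ≥ 5:
n=6 → 11; n=7 → 24.
Total orbitals: 11 + 24 = 35.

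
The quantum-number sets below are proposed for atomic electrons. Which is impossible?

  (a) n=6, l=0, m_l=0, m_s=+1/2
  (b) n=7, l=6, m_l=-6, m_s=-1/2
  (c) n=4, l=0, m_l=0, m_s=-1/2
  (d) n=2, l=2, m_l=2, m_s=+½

(d)

(d) has l = 2 ≥ n = 2, violating 0 ≤ l ≤ n−1.
The remaining sets (a), (b), (c) satisfy all four rules.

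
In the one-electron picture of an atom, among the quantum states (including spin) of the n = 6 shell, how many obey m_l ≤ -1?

The (l, m_l) pairs meeting m_l ≤ -1 give: l=1 → 1; l=2 → 2; l=3 → 3; l=4 → 4; l=5 → 5.
Orbitals: 1 + 2 + 3 + 4 + 5 = 15. Each orbital carries two spin states, so 15 × 2 = 30 states.

30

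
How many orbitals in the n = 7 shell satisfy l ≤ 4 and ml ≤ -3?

Go through l = 0, …, 6 (the values permitted for n = 7).
Contributions: l=3 → 1; l=4 → 2.
Total orbitals: 1 + 2 = 3.

3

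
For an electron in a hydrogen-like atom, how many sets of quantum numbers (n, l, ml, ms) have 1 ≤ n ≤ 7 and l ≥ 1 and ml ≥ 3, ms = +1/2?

20

Per-shell orbital counts meeting the constraint:
n=4 → 1; n=5 → 3; n=6 → 6; n=7 → 10.
Orbitals: 1 + 3 + 6 + 10 = 20. With ms fixed to +1/2 there is one state per orbital, so 20 states.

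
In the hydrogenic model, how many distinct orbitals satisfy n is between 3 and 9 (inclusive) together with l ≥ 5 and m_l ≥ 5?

Count contributing orbitals for each principal shell:
n=6 → 1; n=7 → 3; n=8 → 6; n=9 → 10.
Total orbitals: 1 + 3 + 6 + 10 = 20.

20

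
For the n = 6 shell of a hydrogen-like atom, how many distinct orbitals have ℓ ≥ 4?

20

With n = 6 the allowed ℓ are 0, 1, …, 5.
Contributions: ℓ=4 → 9; ℓ=5 → 11.
Total orbitals: 9 + 11 = 20.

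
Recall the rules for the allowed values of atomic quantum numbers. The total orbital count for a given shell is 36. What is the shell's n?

n = 6

n² = 36 ⇒ n = 6.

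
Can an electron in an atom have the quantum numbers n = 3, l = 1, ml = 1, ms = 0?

Invalid

The spin quantum number for an electron can only be ms = +1/2 or −1/2; ms = 0 is not one of those.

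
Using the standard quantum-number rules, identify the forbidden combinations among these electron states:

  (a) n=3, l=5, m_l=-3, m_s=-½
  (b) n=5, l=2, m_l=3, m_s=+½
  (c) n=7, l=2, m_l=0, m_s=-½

(a) and (b)

(a) has l = 5 ≥ n = 3, violating 0 ≤ l ≤ n−1.
(b) has |m_l| = 3 > l = 2, violating −l ≤ m_l ≤ l.
The remaining set (c) satisfies all four rules.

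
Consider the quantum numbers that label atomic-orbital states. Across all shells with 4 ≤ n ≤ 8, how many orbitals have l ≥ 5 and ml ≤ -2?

28

Count contributing orbitals for each principal shell:
n=6 → 4; n=7 → 9; n=8 → 15.
Total orbitals: 4 + 9 + 15 = 28.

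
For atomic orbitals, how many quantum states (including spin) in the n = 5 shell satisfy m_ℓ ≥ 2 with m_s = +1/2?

Go through ℓ = 0, …, 4 (the values permitted for n = 5).
The (ℓ, m_ℓ) pairs meeting m_ℓ ≥ 2 give: ℓ=2 → 1; ℓ=3 → 2; ℓ=4 → 3.
Orbitals: 1 + 2 + 3 = 6. With m_s fixed to a single value there is one state per orbital, giving 6 states.

6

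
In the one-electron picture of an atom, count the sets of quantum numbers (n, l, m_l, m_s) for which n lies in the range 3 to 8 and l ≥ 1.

386

Treat each shell separately and count matching orbitals:
n=3 → 8; n=4 → 15; n=5 → 24; n=6 → 35; n=7 → 48; n=8 → 63.
Orbitals: 8 + 15 + 24 + 35 + 48 + 63 = 193. Including both spin states (m_s = ±1/2) gives 2 × 193 = 386 states.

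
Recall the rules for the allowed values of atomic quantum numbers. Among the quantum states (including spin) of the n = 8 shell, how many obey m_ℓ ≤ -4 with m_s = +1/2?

10

Per ℓ-value: ℓ=4 → 1; ℓ=5 → 2; ℓ=6 → 3; ℓ=7 → 4.
Orbitals: 1 + 2 + 3 + 4 = 10. With m_s fixed to a single value there is one state per orbital, giving 10 states.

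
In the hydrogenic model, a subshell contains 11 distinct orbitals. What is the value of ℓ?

2ℓ+1 = 11 gives ℓ = 5.

ℓ = 5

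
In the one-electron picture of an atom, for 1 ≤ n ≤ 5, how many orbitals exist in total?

Total orbitals = 1² + 2² + 3² + 4² + 5² = 55.

55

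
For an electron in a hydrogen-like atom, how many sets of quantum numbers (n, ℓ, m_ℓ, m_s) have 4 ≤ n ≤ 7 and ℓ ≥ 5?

70

Go shell by shell, enumerating (ℓ, m_ℓ) with ℓ ≥ 5:
n=6 → 11; n=7 → 24.
Orbitals: 11 + 24 = 35. Including both spin states (m_s = ±1/2) gives 2 × 35 = 70 states.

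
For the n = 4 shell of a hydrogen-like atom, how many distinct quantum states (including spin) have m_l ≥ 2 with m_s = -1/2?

The (l, m_l) pairs meeting m_l ≥ 2 give: l=2 → 1; l=3 → 2.
Orbitals: 1 + 2 = 3. With m_s fixed to a single value there is one state per orbital, giving 3 states.

3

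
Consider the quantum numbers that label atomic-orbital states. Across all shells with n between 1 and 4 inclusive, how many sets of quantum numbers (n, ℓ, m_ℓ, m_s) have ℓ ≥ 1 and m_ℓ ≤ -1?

20

For each n in the range, tally the orbitals obeying ℓ ≥ 1 and m_ℓ ≤ -1:
n=2 → 1; n=3 → 3; n=4 → 6.
Orbitals: 1 + 3 + 6 = 10. Including both spin states (m_s = ±1/2) gives 2 × 10 = 20 states.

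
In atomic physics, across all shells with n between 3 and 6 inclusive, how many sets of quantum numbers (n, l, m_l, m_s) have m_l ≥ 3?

20

Per-shell orbital counts meeting the constraint:
n=4 → 1; n=5 → 3; n=6 → 6.
Orbitals: 1 + 3 + 6 = 10. Including both spin states (m_s = ±1/2) gives 2 × 10 = 20 states.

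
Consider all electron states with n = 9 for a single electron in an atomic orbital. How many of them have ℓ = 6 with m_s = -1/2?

With n = 9 the allowed ℓ are 0, 1, …, 8.
The (ℓ, m_ℓ) pairs meeting ℓ = 6 give: ℓ=6 → 13.
Orbitals: 13. With m_s fixed to a single value there is one state per orbital, giving 13 states.

13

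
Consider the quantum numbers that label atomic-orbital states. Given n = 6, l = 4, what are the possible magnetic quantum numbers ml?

ml takes every integer from −l to +l. With l = 4 that gives the 9 values -4, -3, -2, -1, 0, 1, 2, 3, 4.

-4, -3, -2, -1, 0, 1, 2, 3, 4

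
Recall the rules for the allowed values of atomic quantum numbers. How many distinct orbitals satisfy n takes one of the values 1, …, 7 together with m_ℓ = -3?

Work shell by shell — for each n, count the (ℓ, m_ℓ) pairs that satisfy m_ℓ = -3:
n=4 → 1; n=5 → 2; n=6 → 3; n=7 → 4.
Total orbitals: 1 + 2 + 3 + 4 = 10.

10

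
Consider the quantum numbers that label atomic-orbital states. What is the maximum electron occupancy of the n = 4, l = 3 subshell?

14

A subshell with l = 3 has 2l+1 = 7 orbitals, each holding 2 electrons (spin ±1/2), so 7 × 2 = 14.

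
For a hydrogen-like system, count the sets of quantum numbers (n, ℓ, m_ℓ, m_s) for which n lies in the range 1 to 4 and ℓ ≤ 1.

For each n in the range, tally the orbitals obeying ℓ ≤ 1:
n=1 → 1; n=2 → 4; n=3 → 4; n=4 → 4.
Orbitals: 1 + 4 + 4 + 4 = 13. Including both spin states (m_s = ±1/2) gives 2 × 13 = 26 states.

26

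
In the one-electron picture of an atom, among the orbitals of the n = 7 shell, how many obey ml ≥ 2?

15

Go through l = 0, …, 6 (the values permitted for n = 7).
Per l-value: l=2 → 1; l=3 → 2; l=4 → 3; l=5 → 4; l=6 → 5.
Total orbitals: 1 + 2 + 3 + 4 + 5 = 15.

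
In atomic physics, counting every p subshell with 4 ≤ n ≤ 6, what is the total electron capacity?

A p subshell (ℓ = 1) exists for every n ≥ 2, so shells n = 4, 5, 6 each contribute one — 3 subshells.
Since each p subshell holds 2(2·1+1) = 6 electrons, the total is 3 × 6 = 18.

18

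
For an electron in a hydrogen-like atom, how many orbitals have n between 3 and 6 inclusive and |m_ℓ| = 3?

Per-shell orbital counts meeting the constraint:
n=4 → 2; n=5 → 4; n=6 → 6.
Total orbitals: 2 + 4 + 6 = 12.

12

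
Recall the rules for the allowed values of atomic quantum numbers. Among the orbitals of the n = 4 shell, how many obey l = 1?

3

The (l, ml) pairs meeting l = 1 give: l=1 → 3.
Total orbitals: 3.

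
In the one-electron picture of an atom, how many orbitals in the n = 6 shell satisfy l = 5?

Go through l = 0, …, 5 (the values permitted for n = 6).
Orbitals with l = 5, by l: l=5 → 11.
Total orbitals: 11.

11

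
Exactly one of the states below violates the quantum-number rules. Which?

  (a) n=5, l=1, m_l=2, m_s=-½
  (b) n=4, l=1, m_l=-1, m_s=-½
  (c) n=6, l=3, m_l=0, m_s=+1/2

(a)

(a) has |m_l| = 2 > l = 1, violating −l ≤ m_l ≤ l.
The remaining sets (b), (c) satisfy all four rules.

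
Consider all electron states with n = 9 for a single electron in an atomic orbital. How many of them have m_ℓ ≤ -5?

The n = 9 shell has ℓ = 0 through 8; check each.
Contributions: ℓ=5 → 1; ℓ=6 → 2; ℓ=7 → 3; ℓ=8 → 4.
Orbitals: 1 + 2 + 3 + 4 = 10. Each orbital carries two spin states, so 10 × 2 = 20 states.

20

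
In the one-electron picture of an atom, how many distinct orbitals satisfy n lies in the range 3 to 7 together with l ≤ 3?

73

Treat each shell separately and count matching orbitals:
n=3 → 9; n=4 → 16; n=5 → 16; n=6 → 16; n=7 → 16.
Total orbitals: 9 + 16 + 16 + 16 + 16 = 73.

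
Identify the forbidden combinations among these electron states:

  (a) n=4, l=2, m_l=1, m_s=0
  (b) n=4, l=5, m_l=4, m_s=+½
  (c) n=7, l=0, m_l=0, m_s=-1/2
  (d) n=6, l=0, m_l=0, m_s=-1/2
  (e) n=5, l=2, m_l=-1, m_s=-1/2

(a) has m_s = 0, but an electron's spin must be ±1/2.
(b) has l = 5 ≥ n = 4, violating 0 ≤ l ≤ n−1.
The remaining sets (c), (d), (e) satisfy all four rules.

(a) and (b)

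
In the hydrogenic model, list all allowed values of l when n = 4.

0, 1, 2, 3

l is an integer with 0 ≤ l ≤ n−1, so for n = 4: l = 0, 1, 2, 3.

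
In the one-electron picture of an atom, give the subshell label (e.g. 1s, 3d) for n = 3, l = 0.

l = 0 corresponds to the letter 's', so the subshell is 3s.

3s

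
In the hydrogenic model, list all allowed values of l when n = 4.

0, 1, 2, 3

l is an integer with 0 ≤ l ≤ n−1, so for n = 4: l = 0, 1, 2, 3.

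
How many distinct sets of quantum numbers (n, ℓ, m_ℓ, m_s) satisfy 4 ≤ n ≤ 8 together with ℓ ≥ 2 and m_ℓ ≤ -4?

Treat each shell separately and count matching orbitals:
n=5 → 1; n=6 → 3; n=7 → 6; n=8 → 10.
Orbitals: 1 + 3 + 6 + 10 = 20. Including both spin states (m_s = ±1/2) gives 2 × 20 = 40 states.

40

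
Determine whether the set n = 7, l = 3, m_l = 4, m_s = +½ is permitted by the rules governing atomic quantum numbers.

Not allowed

The magnetic quantum number must satisfy −l ≤ m_l ≤ l. With l = 3, m_l can only be -3, -2, -1, 0, 1, 2, 3, so m_l = 4 is forbidden.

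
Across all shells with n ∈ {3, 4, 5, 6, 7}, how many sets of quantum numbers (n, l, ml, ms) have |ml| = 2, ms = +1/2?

30

Treat each shell separately and count matching orbitals:
n=3 → 2; n=4 → 4; n=5 → 6; n=6 → 8; n=7 → 10.
Orbitals: 2 + 4 + 6 + 8 + 10 = 30. With ms fixed to +1/2 there is one state per orbital, so 30 states.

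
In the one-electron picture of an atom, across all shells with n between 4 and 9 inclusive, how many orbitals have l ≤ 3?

Count contributing orbitals for each principal shell:
n=4 → 16; n=5 → 16; n=6 → 16; n=7 → 16; n=8 → 16; n=9 → 16.
Total orbitals: 16 + 16 + 16 + 16 + 16 + 16 = 96.

96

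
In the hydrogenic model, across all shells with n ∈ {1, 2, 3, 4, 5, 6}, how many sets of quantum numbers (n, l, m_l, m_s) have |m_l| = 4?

12

Count contributing orbitals for each principal shell:
n=5 → 2; n=6 → 4.
Orbitals: 2 + 4 = 6. Including both spin states (m_s = ±1/2) gives 2 × 6 = 12 states.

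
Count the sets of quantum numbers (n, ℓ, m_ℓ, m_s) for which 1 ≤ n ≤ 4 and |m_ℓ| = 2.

Count contributing orbitals for each principal shell:
n=3 → 2; n=4 → 4.
Orbitals: 2 + 4 = 6. Including both spin states (m_s = ±1/2) gives 2 × 6 = 12 states.

12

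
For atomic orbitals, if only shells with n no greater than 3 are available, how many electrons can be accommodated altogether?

Total orbitals = 1² + 2² + 3² = 14. Doubling for spin gives 28 electrons.

28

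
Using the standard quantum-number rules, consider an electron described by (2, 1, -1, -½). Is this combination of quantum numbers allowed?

n = 2 is a positive integer. l = 1 satisfies 0 ≤ l ≤ n−1 = 1. m_l = -1 lies in the range −l … +l (here −1 … 1). m_s = -1/2 is one of ±1/2.
All four constraints are satisfied.

Yes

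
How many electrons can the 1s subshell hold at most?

2

A subshell with l = 0 has 2l+1 = 1 orbital, each holding 2 electrons (spin ±1/2), so 1 × 2 = 2.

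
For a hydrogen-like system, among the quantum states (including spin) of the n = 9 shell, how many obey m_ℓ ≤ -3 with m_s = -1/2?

Go through ℓ = 0, …, 8 (the values permitted for n = 9).
Contributions: ℓ=3 → 1; ℓ=4 → 2; ℓ=5 → 3; ℓ=6 → 4; ℓ=7 → 5; ℓ=8 → 6.
Orbitals: 1 + 2 + 3 + 4 + 5 + 6 = 21. With m_s fixed to a single value there is one state per orbital, giving 21 states.

21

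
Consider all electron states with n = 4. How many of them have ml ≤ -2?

For n = 4, l ranges over 0 … 3.
Orbitals with ml ≤ -2, by l: l=2 → 1; l=3 → 2.
Orbitals: 1 + 2 = 3. Each orbital carries two spin states, so 3 × 2 = 6 states.

6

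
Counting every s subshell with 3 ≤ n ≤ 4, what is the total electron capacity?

4

An s subshell (l = 0) exists for every n ≥ 1, so shells n = 3, 4 each contribute one — 2 subshells.
Since each s subshell holds 2(2·0+1) = 2 electrons, the total is 2 × 2 = 4.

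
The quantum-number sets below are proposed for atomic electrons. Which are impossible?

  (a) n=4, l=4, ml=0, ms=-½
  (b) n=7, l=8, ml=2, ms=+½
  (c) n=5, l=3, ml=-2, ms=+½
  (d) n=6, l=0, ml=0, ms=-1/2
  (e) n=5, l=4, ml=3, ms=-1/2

(a) and (b)

(a) has l = 4 ≥ n = 4, violating 0 ≤ l ≤ n−1.
(b) has l = 8 ≥ n = 7, violating 0 ≤ l ≤ n−1.
The remaining sets (c), (d), (e) satisfy all four rules.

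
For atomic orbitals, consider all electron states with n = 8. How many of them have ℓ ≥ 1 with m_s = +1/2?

The n = 8 shell has ℓ = 0 through 7; check each.
Per ℓ-value: ℓ=1 → 3; ℓ=2 → 5; ℓ=3 → 7; ℓ=4 → 9; ℓ=5 → 11; ℓ=6 → 13; ℓ=7 → 15.
Orbitals: 3 + 5 + 7 + 9 + 11 + 13 + 15 = 63. With m_s fixed to a single value there is one state per orbital, giving 63 states.

63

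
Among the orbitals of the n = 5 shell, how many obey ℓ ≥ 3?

With n = 5 the allowed ℓ are 0, 1, …, 4.
Contributions: ℓ=3 → 7; ℓ=4 → 9.
Total orbitals: 7 + 9 = 16.

16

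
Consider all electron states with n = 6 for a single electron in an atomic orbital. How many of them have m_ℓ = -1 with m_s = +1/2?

5

For n = 6, ℓ ranges over 0 … 5.
Orbitals with m_ℓ = -1, by ℓ: ℓ=1 → 1; ℓ=2 → 1; ℓ=3 → 1; ℓ=4 → 1; ℓ=5 → 1.
Orbitals: 1 + 1 + 1 + 1 + 1 = 5. With m_s fixed to a single value there is one state per orbital, giving 5 states.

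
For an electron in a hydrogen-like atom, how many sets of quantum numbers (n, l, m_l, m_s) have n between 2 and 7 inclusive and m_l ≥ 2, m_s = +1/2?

Go shell by shell, enumerating (l, m_l) with m_l ≥ 2:
n=3 → 1; n=4 → 3; n=5 → 6; n=6 → 10; n=7 → 15.
Orbitals: 1 + 3 + 6 + 10 + 15 = 35. With m_s fixed to +1/2 there is one state per orbital, so 35 states.

35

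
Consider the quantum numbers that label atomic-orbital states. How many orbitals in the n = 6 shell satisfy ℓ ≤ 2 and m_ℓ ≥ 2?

1

Contributions: ℓ=2 → 1.
Total orbitals: 1.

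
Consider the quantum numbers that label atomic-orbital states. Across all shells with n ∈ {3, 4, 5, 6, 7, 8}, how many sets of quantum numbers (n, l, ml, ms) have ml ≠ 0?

Per-shell orbital counts meeting the constraint:
n=3 → 6; n=4 → 12; n=5 → 20; n=6 → 30; n=7 → 42; n=8 → 56.
Orbitals: 6 + 12 + 20 + 30 + 42 + 56 = 166. Including both spin states (ms = ±1/2) gives 2 × 166 = 332 states.

332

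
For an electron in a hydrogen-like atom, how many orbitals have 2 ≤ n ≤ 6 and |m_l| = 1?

30

Go shell by shell, enumerating (l, m_l) with |m_l| = 1:
n=2 → 2; n=3 → 4; n=4 → 6; n=5 → 8; n=6 → 10.
Total orbitals: 2 + 4 + 6 + 8 + 10 = 30.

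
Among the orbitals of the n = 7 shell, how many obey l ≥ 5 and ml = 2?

For n = 7, l ranges over 0 … 6.
Contributions: l=5 → 1; l=6 → 1.
Total orbitals: 1 + 1 = 2.

2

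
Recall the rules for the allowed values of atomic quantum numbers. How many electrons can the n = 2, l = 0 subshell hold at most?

A subshell with l = 0 has 2l+1 = 1 orbital, each holding 2 electrons (spin ±1/2), so 1 × 2 = 2.

2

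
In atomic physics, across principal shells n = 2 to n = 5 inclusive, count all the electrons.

Shell n has n² orbitals: 2²=4 + 3²=9 + 4²=16 + 5²=25 = 54 orbitals.
Two spin states per orbital: 2 × 54 = 108 electrons.

108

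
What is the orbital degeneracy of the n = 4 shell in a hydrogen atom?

The n = 4 shell contains n² = 4² = 16 orbitals.

16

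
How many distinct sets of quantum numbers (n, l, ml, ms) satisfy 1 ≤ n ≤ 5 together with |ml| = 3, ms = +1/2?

6

Go shell by shell, enumerating (l, ml) with |ml| = 3:
n=4 → 2; n=5 → 4.
Orbitals: 2 + 4 = 6. With ms fixed to +1/2 there is one state per orbital, so 6 states.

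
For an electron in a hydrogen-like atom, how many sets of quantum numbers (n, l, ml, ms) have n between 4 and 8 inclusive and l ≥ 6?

Go shell by shell, enumerating (l, ml) with l ≥ 6:
n=7 → 13; n=8 → 28.
Orbitals: 13 + 28 = 41. Including both spin states (ms = ±1/2) gives 2 × 41 = 82 states.

82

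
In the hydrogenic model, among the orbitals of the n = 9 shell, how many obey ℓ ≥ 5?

Orbitals with ℓ ≥ 5, by ℓ: ℓ=5 → 11; ℓ=6 → 13; ℓ=7 → 15; ℓ=8 → 17.
Total orbitals: 11 + 13 + 15 + 17 = 56.

56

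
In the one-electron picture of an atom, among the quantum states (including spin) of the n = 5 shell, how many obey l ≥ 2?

Go through l = 0, …, 4 (the values permitted for n = 5).
Per l-value: l=2 → 5; l=3 → 7; l=4 → 9.
Orbitals: 5 + 7 + 9 = 21. Each orbital carries two spin states, so 21 × 2 = 42 states.

42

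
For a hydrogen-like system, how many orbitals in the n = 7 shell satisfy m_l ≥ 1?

21

With n = 7 the allowed l are 0, 1, …, 6.
The (l, m_l) pairs meeting m_l ≥ 1 give: l=1 → 1; l=2 → 2; l=3 → 3; l=4 → 4; l=5 → 5; l=6 → 6.
Total orbitals: 1 + 2 + 3 + 4 + 5 + 6 = 21.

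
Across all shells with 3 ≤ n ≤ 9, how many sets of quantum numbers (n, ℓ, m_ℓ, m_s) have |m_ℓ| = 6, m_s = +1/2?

12

Per-shell orbital counts meeting the constraint:
n=7 → 2; n=8 → 4; n=9 → 6.
Orbitals: 2 + 4 + 6 = 12. With m_s fixed to +1/2 there is one state per orbital, so 12 states.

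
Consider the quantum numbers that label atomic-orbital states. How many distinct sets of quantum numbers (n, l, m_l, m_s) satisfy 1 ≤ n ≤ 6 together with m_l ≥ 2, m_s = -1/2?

20

Per-shell orbital counts meeting the constraint:
n=3 → 1; n=4 → 3; n=5 → 6; n=6 → 10.
Orbitals: 1 + 3 + 6 + 10 = 20. With m_s fixed to -1/2 there is one state per orbital, so 20 states.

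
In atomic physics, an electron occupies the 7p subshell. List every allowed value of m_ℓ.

-1, 0, 1

The 7p subshell has ℓ = 1, and m_ℓ takes every integer from −ℓ to +ℓ. With ℓ = 1 that gives the 3 values -1, 0, 1.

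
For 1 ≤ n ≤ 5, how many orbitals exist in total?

55

Total orbitals = 1² + 2² + 3² + 4² + 5² = 55.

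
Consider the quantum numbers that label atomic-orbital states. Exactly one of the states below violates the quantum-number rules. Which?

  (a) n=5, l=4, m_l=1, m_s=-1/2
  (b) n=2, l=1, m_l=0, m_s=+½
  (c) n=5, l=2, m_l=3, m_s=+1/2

(c) has |m_l| = 3 > l = 2, violating −l ≤ m_l ≤ l.
The remaining sets (a), (b) satisfy all four rules.

(c)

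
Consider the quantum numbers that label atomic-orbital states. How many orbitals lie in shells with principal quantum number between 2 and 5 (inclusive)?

54

Shell n has n² orbitals: 2²=4 + 3²=9 + 4²=16 + 5²=25 = 54 orbitals.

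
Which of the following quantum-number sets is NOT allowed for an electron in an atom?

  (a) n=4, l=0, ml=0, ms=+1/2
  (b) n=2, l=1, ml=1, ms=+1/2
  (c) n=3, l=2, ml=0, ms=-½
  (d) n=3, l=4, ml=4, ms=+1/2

(d) has l = 4 ≥ n = 3, violating 0 ≤ l ≤ n−1.
The remaining sets (a), (b), (c) satisfy all four rules.

(d)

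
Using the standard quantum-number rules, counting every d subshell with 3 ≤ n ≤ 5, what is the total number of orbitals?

A d subshell (ℓ = 2) exists for every n ≥ 3, so shells n = 3, 4, 5 each contribute one — 3 subshells.
Since each d subshell has 2·2+1 = 5 orbitals, the total is 3 × 5 = 15.

15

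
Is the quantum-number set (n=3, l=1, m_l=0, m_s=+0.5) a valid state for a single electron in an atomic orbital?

n = 3 is a positive integer. l = 1 satisfies 0 ≤ l ≤ n−1 = 2. m_l = 0 lies in the range −l … +l (here −1 … 1). m_s = +1/2 is one of ±1/2.
All four constraints are satisfied.

Allowed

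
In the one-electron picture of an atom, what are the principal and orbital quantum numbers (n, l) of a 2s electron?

n = 2, l = 0

The leading integer gives n = 2; the letter 's' means l = 0.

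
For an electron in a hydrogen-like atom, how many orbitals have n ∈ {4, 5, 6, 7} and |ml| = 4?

Go shell by shell, enumerating (l, ml) with |ml| = 4:
n=5 → 2; n=6 → 4; n=7 → 6.
Total orbitals: 2 + 4 + 6 = 12.

12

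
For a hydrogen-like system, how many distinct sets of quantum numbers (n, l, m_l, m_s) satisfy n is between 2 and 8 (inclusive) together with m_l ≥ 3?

70

Count contributing orbitals for each principal shell:
n=4 → 1; n=5 → 3; n=6 → 6; n=7 → 10; n=8 → 15.
Orbitals: 1 + 3 + 6 + 10 + 15 = 35. Including both spin states (m_s = ±1/2) gives 2 × 35 = 70 states.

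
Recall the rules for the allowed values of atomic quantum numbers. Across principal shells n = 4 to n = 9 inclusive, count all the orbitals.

Shell n has n² orbitals: 4²=16 + 5²=25 + 6²=36 + 7²=49 + 8²=64 + 9²=81 = 271 orbitals.

271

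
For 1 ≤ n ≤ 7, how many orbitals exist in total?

140

Total orbitals = 1² + 2² + 3² + 4² + 5² + 6² + 7² = 140.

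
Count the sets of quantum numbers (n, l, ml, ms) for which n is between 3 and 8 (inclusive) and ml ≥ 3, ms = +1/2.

35

Go shell by shell, enumerating (l, ml) with ml ≥ 3:
n=4 → 1; n=5 → 3; n=6 → 6; n=7 → 10; n=8 → 15.
Orbitals: 1 + 3 + 6 + 10 + 15 = 35. With ms fixed to +1/2 there is one state per orbital, so 35 states.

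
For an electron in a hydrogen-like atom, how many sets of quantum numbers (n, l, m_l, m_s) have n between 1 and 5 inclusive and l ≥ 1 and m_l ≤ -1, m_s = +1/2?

20

Go shell by shell, enumerating (l, m_l) with l ≥ 1 and m_l ≤ -1:
n=2 → 1; n=3 → 3; n=4 → 6; n=5 → 10.
Orbitals: 1 + 3 + 6 + 10 = 20. With m_s fixed to +1/2 there is one state per orbital, so 20 states.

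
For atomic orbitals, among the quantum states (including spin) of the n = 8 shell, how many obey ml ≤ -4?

Go through l = 0, …, 7 (the values permitted for n = 8).
The (l, ml) pairs meeting ml ≤ -4 give: l=4 → 1; l=5 → 2; l=6 → 3; l=7 → 4.
Orbitals: 1 + 2 + 3 + 4 = 10. Each orbital carries two spin states, so 10 × 2 = 20 states.

20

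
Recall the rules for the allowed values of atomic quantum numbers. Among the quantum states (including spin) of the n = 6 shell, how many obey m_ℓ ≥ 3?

The n = 6 shell has ℓ = 0 through 5; check each.
Orbitals with m_ℓ ≥ 3, by ℓ: ℓ=3 → 1; ℓ=4 → 2; ℓ=5 → 3.
Orbitals: 1 + 2 + 3 = 6. Each orbital carries two spin states, so 6 × 2 = 12 states.

12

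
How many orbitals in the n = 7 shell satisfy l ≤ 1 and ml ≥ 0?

With n = 7 the allowed l are 0, 1, …, 6.
Per l-value: l=0 → 1; l=1 → 2.
Total orbitals: 1 + 2 = 3.

3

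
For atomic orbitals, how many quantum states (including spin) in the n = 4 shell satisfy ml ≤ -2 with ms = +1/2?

With n = 4 the allowed l are 0, 1, …, 3.
The (l, ml) pairs meeting ml ≤ -2 give: l=2 → 1; l=3 → 2.
Orbitals: 1 + 2 = 3. With ms fixed to a single value there is one state per orbital, giving 3 states.

3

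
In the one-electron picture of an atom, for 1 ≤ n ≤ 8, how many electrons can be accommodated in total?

Total orbitals = 1² + 2² + 3² + 4² + 5² + 6² + 7² + 8² = 204. Doubling for spin gives 408 electrons.

408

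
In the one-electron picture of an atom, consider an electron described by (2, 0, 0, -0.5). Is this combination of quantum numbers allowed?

n = 2 is a positive integer. ℓ = 0 satisfies 0 ≤ ℓ ≤ n−1 = 1. m_ℓ = 0 lies in the range −ℓ … +ℓ (here 0). m_s = -1/2 is one of ±1/2.
All four constraints are satisfied.

Allowed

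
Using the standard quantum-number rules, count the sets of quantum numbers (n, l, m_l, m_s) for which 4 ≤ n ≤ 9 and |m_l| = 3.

Treat each shell separately and count matching orbitals:
n=4 → 2; n=5 → 4; n=6 → 6; n=7 → 8; n=8 → 10; n=9 → 12.
Orbitals: 2 + 4 + 6 + 8 + 10 + 12 = 42. Including both spin states (m_s = ±1/2) gives 2 × 42 = 84 states.

84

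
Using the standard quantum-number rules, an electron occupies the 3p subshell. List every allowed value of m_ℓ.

The 3p subshell has ℓ = 1, and m_ℓ takes every integer from −ℓ to +ℓ. With ℓ = 1 that gives the 3 values -1, 0, 1.

-1, 0, 1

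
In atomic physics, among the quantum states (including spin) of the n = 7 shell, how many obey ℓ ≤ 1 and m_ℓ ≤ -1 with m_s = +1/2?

1

Go through ℓ = 0, …, 6 (the values permitted for n = 7).
Contributions: ℓ=1 → 1.
Orbitals: 1. With m_s fixed to a single value there is one state per orbital, giving 1 state.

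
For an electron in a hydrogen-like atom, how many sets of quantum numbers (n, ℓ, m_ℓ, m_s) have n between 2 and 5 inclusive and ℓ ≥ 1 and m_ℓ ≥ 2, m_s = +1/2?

For each n in the range, tally the orbitals obeying ℓ ≥ 1 and m_ℓ ≥ 2:
n=3 → 1; n=4 → 3; n=5 → 6.
Orbitals: 1 + 3 + 6 = 10. With m_s fixed to +1/2 there is one state per orbital, so 10 states.

10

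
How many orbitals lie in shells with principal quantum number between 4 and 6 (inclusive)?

Shell n has n² orbitals: 4²=16 + 5²=25 + 6²=36 = 77 orbitals.

77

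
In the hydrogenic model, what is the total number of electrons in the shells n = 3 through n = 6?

Shell n has n² orbitals: 3²=9 + 4²=16 + 5²=25 + 6²=36 = 86 orbitals.
Two spin states per orbital: 2 × 86 = 172 electrons.

172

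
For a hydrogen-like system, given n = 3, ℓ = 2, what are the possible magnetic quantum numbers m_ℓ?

m_ℓ takes every integer from −ℓ to +ℓ. With ℓ = 2 that gives the 5 values -2, -1, 0, 1, 2.

-2, -1, 0, 1, 2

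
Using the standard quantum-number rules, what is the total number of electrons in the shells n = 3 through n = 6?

Shell n has n² orbitals: 3²=9 + 4²=16 + 5²=25 + 6²=36 = 86 orbitals.
Two spin states per orbital: 2 × 86 = 172 electrons.

172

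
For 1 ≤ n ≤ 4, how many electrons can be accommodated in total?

60

Total orbitals = 1² + 2² + 3² + 4² = 30. Doubling for spin gives 60 electrons.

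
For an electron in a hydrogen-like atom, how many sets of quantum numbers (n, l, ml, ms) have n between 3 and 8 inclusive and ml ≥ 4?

40

Count contributing orbitals for each principal shell:
n=5 → 1; n=6 → 3; n=7 → 6; n=8 → 10.
Orbitals: 1 + 3 + 6 + 10 = 20. Including both spin states (ms = ±1/2) gives 2 × 20 = 40 states.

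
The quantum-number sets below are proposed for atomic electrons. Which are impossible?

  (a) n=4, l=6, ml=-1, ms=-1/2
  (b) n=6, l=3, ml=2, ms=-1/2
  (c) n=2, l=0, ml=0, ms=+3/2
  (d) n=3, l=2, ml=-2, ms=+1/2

(a) and (c)

(a) has l = 6 ≥ n = 4, violating 0 ≤ l ≤ n−1.
(c) has ms = +3/2, but an electron's spin must be ±1/2.
The remaining sets (b), (d) satisfy all four rules.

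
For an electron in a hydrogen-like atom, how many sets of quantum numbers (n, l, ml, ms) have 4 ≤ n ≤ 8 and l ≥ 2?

340

Count contributing orbitals for each principal shell:
n=4 → 12; n=5 → 21; n=6 → 32; n=7 → 45; n=8 → 60.
Orbitals: 12 + 21 + 32 + 45 + 60 = 170. Including both spin states (ms = ±1/2) gives 2 × 170 = 340 states.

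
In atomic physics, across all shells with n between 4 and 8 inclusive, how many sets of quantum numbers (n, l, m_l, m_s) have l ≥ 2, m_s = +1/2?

Per-shell orbital counts meeting the constraint:
n=4 → 12; n=5 → 21; n=6 → 32; n=7 → 45; n=8 → 60.
Orbitals: 12 + 21 + 32 + 45 + 60 = 170. With m_s fixed to +1/2 there is one state per orbital, so 170 states.

170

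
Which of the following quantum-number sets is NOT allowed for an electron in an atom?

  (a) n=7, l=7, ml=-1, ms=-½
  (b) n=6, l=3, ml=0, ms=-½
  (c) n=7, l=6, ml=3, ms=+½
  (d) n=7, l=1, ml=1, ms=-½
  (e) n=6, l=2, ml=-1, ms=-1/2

(a) has l = 7 ≥ n = 7, violating 0 ≤ l ≤ n−1.
The remaining sets (b), (c), (d), (e) satisfy all four rules.

(a)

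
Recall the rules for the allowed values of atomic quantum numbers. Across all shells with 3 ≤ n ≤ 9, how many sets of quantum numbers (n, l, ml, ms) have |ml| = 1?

Treat each shell separately and count matching orbitals:
n=3 → 4; n=4 → 6; n=5 → 8; n=6 → 10; n=7 → 12; n=8 → 14; n=9 → 16.
Orbitals: 4 + 6 + 8 + 10 + 12 + 14 + 16 = 70. Including both spin states (ms = ±1/2) gives 2 × 70 = 140 states.

140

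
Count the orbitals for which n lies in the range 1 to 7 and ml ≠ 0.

112

For each n in the range, tally the orbitals obeying ml ≠ 0:
n=2 → 2; n=3 → 6; n=4 → 12; n=5 → 20; n=6 → 30; n=7 → 42.
Total orbitals: 2 + 6 + 12 + 20 + 30 + 42 = 112.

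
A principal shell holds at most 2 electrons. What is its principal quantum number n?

2n² = 2 ⇒ n² = 1 ⇒ n = 1.

n = 1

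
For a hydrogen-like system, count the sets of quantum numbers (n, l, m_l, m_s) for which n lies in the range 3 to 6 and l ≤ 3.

114

Go shell by shell, enumerating (l, m_l) with l ≤ 3:
n=3 → 9; n=4 → 16; n=5 → 16; n=6 → 16.
Orbitals: 9 + 16 + 16 + 16 = 57. Including both spin states (m_s = ±1/2) gives 2 × 57 = 114 states.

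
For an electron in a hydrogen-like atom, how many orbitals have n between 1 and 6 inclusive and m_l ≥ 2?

20

For each n in the range, tally the orbitals obeying m_l ≥ 2:
n=3 → 1; n=4 → 3; n=5 → 6; n=6 → 10.
Total orbitals: 1 + 3 + 6 + 10 = 20.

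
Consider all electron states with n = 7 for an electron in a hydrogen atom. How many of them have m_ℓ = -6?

Go through ℓ = 0, …, 6 (the values permitted for n = 7).
Orbitals with m_ℓ = -6, by ℓ: ℓ=6 → 1.
Orbitals: 1. Each orbital carries two spin states, so 1 × 2 = 2 states.

2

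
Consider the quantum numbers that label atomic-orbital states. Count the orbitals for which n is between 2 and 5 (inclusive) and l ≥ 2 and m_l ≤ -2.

Go shell by shell, enumerating (l, m_l) with l ≥ 2 and m_l ≤ -2:
n=3 → 1; n=4 → 3; n=5 → 6.
Total orbitals: 1 + 3 + 6 = 10.

10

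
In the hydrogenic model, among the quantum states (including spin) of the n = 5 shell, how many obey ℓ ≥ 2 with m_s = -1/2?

21

Orbitals with ℓ ≥ 2, by ℓ: ℓ=2 → 5; ℓ=3 → 7; ℓ=4 → 9.
Orbitals: 5 + 7 + 9 = 21. With m_s fixed to a single value there is one state per orbital, giving 21 states.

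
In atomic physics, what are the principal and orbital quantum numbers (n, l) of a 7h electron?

The leading integer gives n = 7; the letter 'h' means l = 5.

n = 7, l = 5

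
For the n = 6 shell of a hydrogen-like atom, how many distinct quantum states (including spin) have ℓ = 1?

6

For n = 6, ℓ ranges over 0 … 5.
Contributions: ℓ=1 → 3.
Orbitals: 3. Each orbital carries two spin states, so 3 × 2 = 6 states.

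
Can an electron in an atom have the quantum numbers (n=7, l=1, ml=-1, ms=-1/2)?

n = 7 is a positive integer. l = 1 satisfies 0 ≤ l ≤ n−1 = 6. ml = -1 lies in the range −l … +l (here −1 … 1). ms = -1/2 is one of ±1/2.
All four constraints are satisfied.

Yes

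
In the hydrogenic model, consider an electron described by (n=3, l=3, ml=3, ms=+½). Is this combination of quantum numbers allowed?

The orbital quantum number must satisfy 0 ≤ l ≤ n−1. With n = 3 the allowed l values are 0, 1, 2, so l = 3 is out of range.

Not allowed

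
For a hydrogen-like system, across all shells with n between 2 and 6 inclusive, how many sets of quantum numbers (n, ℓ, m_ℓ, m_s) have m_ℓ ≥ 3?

20

Count contributing orbitals for each principal shell:
n=4 → 1; n=5 → 3; n=6 → 6.
Orbitals: 1 + 3 + 6 = 10. Including both spin states (m_s = ±1/2) gives 2 × 10 = 20 states.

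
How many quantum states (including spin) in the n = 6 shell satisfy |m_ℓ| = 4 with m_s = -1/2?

With n = 6 the allowed ℓ are 0, 1, …, 5.
Contributions: ℓ=4 → 2; ℓ=5 → 2.
Orbitals: 2 + 2 = 4. With m_s fixed to a single value there is one state per orbital, giving 4 states.

4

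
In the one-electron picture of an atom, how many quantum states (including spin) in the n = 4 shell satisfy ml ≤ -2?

6

For n = 4, l ranges over 0 … 3.
Orbitals with ml ≤ -2, by l: l=2 → 1; l=3 → 2.
Orbitals: 1 + 2 = 3. Each orbital carries two spin states, so 3 × 2 = 6 states.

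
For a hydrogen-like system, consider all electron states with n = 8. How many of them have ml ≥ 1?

56

Orbitals with ml ≥ 1, by l: l=1 → 1; l=2 → 2; l=3 → 3; l=4 → 4; l=5 → 5; l=6 → 6; l=7 → 7.
Orbitals: 1 + 2 + 3 + 4 + 5 + 6 + 7 = 28. Each orbital carries two spin states, so 28 × 2 = 56 states.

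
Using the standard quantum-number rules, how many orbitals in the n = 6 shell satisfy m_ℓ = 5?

For n = 6, ℓ ranges over 0 … 5.
Contributions: ℓ=5 → 1.
Total orbitals: 1.

1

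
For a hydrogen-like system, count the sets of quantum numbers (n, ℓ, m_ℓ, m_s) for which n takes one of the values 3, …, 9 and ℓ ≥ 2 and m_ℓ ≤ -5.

Go shell by shell, enumerating (ℓ, m_ℓ) with ℓ ≥ 2 and m_ℓ ≤ -5:
n=6 → 1; n=7 → 3; n=8 → 6; n=9 → 10.
Orbitals: 1 + 3 + 6 + 10 = 20. Including both spin states (m_s = ±1/2) gives 2 × 20 = 40 states.

40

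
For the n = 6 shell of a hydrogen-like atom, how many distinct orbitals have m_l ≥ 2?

10

Go through l = 0, …, 5 (the values permitted for n = 6).
Orbitals with m_l ≥ 2, by l: l=2 → 1; l=3 → 2; l=4 → 3; l=5 → 4.
Total orbitals: 1 + 2 + 3 + 4 = 10.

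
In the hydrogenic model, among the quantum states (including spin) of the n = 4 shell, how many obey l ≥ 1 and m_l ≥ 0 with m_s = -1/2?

9

Go through l = 0, …, 3 (the values permitted for n = 4).
Contributions: l=1 → 2; l=2 → 3; l=3 → 4.
Orbitals: 2 + 3 + 4 = 9. With m_s fixed to a single value there is one state per orbital, giving 9 states.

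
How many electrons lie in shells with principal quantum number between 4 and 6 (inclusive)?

154

Shell n has n² orbitals: 4²=16 + 5²=25 + 6²=36 = 77 orbitals.
Two spin states per orbital: 2 × 77 = 154 electrons.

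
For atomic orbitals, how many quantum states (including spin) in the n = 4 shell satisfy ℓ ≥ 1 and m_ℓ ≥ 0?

For n = 4, ℓ ranges over 0 … 3.
Per ℓ-value: ℓ=1 → 2; ℓ=2 → 3; ℓ=3 → 4.
Orbitals: 2 + 3 + 4 = 9. Each orbital carries two spin states, so 9 × 2 = 18 states.

18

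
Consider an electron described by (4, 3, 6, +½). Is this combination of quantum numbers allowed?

No

The magnetic quantum number must satisfy −ℓ ≤ m_ℓ ≤ ℓ. With ℓ = 3, m_ℓ can only be -3, -2, -1, 0, 1, 2, 3, so m_ℓ = 6 is forbidden.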